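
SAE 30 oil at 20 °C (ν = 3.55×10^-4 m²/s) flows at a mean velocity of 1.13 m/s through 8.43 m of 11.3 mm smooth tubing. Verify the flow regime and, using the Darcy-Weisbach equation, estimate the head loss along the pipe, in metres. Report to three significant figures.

h_f ≈ 86.4 m

Re = VD/ν = 1.13·0.01130/3.55×10^-4 = 36.0 → laminar (Re < 2300)
f = 64/Re = 1.779
h_f = f(L/D)V²/(2g) = 1.779·(8.43/0.01130)·1.13²/(2·9.81) = 86.39 m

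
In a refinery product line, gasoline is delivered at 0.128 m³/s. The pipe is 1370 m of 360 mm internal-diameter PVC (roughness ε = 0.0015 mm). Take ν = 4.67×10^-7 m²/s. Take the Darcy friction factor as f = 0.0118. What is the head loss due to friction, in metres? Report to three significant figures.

h_f ≈ 3.62 m

V = 4Q/(πD²) = 4·0.128/(π·0.360²) = 1.258 m/s
h_f = f(L/D)V²/(2g) = 0.01180·(1370/0.360)·1.258²/(2·9.81) = 3.619 m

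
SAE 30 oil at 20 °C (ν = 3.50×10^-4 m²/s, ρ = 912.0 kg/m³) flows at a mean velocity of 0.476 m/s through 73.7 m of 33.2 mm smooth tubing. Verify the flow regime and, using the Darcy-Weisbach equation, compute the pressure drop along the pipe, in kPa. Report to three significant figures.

Re = VD/ν = 0.476·0.03320/3.50×10^-4 = 45.2 → laminar (Re < 2300)
f = 64/Re = 1.417
h_f = f(L/D)V²/(2g) = 1.417·(73.7/0.03320)·0.476²/(2·9.81) = 36.34 m
Δp = ρg·h_f = 912.0·9.81·36.34 = 325.1 kPa

Δp ≈ 325 kPa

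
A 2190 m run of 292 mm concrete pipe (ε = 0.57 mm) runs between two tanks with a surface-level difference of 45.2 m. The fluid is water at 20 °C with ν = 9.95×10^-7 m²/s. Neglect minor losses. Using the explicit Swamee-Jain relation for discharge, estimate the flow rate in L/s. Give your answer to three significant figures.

Q ≈ 150 L/s

Swamee-Jain (Type II): Q = -0.965·√(gD⁵h_f/L)·ln[ε/(3.7D) + √(3.17ν²L/(gD³h_f))]
√(gD⁵h_f/L) = √(9.81·0.292⁵·45.2/2190) = 0.02073
ε/(3.7D) = 5.28×10^-4; √(3.17ν²L/(gD³h_f)) = 2.50×10^-5
Q = -0.965·0.02073·ln(5.525×10^-4) = 0.1501 m³/s
Check: V = 2.24 m/s, Re = 6.58×10^5, f = 0.02365, h_f = 45.4 m ≈ 45.2 m ✓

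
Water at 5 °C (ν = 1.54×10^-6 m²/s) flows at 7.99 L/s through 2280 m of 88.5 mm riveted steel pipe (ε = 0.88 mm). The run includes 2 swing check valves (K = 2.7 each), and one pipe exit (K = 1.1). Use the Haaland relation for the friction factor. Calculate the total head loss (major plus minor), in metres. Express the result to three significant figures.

V = 4Q/(πD²) = 1.299 m/s; V²/2g = 0.08599 m
Re = 7.46×10^4, ε/D = 0.00994 → f = 0.03865 (Haaland)
Major: h_f = f(L/D)·V²/2g = 0.03865·25763·0.08599 = 85.63 m
Minor: ΣK = 6.50; h_m = ΣK·V²/2g = 0.5589 m
Total H_L = 85.63 + 0.5589 = 86.19 m

H_L ≈ 86.2 m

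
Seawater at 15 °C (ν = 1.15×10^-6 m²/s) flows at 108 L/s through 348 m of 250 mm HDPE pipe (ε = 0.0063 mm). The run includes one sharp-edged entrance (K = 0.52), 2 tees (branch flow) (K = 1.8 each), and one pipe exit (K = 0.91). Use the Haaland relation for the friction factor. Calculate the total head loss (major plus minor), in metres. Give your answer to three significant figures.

V = 4Q/(πD²) = 2.200 m/s; V²/2g = 0.2467 m
Re = 4.78×10^5, ε/D = 2.52×10^-5 → f = 0.01346 (Haaland)
Major: h_f = f(L/D)·V²/2g = 0.01346·1392·0.2467 = 4.622 m
Minor: ΣK = 5.03; h_m = ΣK·V²/2g = 1.241 m
Total H_L = 4.622 + 1.241 = 5.863 m

H_L ≈ 5.86 m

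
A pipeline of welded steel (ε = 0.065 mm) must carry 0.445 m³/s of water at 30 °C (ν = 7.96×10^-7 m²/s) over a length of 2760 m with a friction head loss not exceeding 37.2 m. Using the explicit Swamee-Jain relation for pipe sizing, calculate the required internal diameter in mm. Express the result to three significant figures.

D ≈ 446 mm

Swamee-Jain (Type III): D = 0.66·[ε^1.25·(LQ²/(gh_f))^4.75 + ν·Q^9.4·(L/(gh_f))^5.2]^0.04
LQ²/(gh_f) = 1.498; L/(gh_f) = 7.563
Term 1 = ε^1.25·(…)^4.75 = 3.98×10^-5; Term 2 = ν·Q^9.4·(…)^5.2 = 1.46×10^-5
D = 0.66·(3.98×10^-5 + 1.46×10^-5)^0.04 = 0.4456 m = 446 mm
Check: V = 2.85 m/s, Re = 1.60×10^6, f = 0.01375, h_f = 35.3 m ≈ 37.2 m ✓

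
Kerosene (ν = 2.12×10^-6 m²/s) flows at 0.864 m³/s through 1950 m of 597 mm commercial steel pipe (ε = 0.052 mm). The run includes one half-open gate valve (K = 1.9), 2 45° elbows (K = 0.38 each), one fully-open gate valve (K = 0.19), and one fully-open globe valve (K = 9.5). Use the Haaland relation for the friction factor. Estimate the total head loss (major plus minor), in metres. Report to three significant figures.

H_L ≈ 27.1 m

V = 4Q/(πD²) = 3.087 m/s; V²/2g = 0.4856 m
Re = 8.69×10^5, ε/D = 8.71×10^-5 → f = 0.01330 (Haaland)
Major: h_f = f(L/D)·V²/2g = 0.01330·3266·0.4856 = 21.09 m
Minor: ΣK = 12.3; h_m = ΣK·V²/2g = 5.997 m
Total H_L = 21.09 + 5.997 = 27.09 m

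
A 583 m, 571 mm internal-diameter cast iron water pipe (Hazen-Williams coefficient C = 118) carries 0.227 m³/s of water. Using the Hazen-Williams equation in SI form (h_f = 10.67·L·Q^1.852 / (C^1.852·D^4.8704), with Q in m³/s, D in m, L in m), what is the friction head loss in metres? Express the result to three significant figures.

h_f = 10.67·583·0.227^1.852 / (118^1.852·0.571^4.8704) = 0.8899 m

h_f ≈ 0.890 m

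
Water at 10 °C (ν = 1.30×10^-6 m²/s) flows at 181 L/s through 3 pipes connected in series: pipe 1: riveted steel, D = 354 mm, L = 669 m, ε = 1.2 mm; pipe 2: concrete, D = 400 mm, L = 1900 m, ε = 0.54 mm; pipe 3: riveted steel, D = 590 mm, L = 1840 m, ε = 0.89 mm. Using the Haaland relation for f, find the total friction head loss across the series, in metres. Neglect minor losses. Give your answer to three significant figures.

H ≈ 21.4 m

Pipe 1: V = 1.839 m/s, Re = 5.01×10^5, ε/D = 0.00339, f = 0.02737, h_1 = f(L/D)V²/2g = 8.914 m
Pipe 2: V = 1.440 m/s, Re = 4.43×10^5, ε/D = 0.00135, f = 0.02167, h_2 = f(L/D)V²/2g = 10.88 m
Pipe 3: V = 0.6620 m/s, Re = 3.00×10^5, ε/D = 0.00151, f = 0.02244, h_3 = f(L/D)V²/2g = 1.564 m
Series → Q common, losses add: H = Σh = 21.36 m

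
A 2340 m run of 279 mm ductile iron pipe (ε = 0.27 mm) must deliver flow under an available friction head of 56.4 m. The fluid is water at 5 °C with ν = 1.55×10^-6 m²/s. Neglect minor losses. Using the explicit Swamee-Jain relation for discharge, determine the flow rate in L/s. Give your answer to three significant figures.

Swamee-Jain (Type II): Q = -0.965·√(gD⁵h_f/L)·ln[ε/(3.7D) + √(3.17ν²L/(gD³h_f))]
√(gD⁵h_f/L) = √(9.81·0.279⁵·56.4/2340) = 0.01999
ε/(3.7D) = 2.62×10^-4; √(3.17ν²L/(gD³h_f)) = 3.85×10^-5
Q = -0.965·0.01999·ln(3.001×10^-4) = 0.1565 m³/s
Check: V = 2.56 m/s, Re = 4.61×10^5, f = 0.02027, h_f = 56.8 m ≈ 56.4 m ✓

Q ≈ 156 L/s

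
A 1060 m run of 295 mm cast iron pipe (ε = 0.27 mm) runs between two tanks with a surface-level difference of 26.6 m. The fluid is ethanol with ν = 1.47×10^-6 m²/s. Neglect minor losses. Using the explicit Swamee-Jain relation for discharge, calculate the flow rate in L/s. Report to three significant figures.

Swamee-Jain (Type II): Q = -0.965·√(gD⁵h_f/L)·ln[ε/(3.7D) + √(3.17ν²L/(gD³h_f))]
√(gD⁵h_f/L) = √(9.81·0.295⁵·26.6/1060) = 0.02345
ε/(3.7D) = 2.47×10^-4; √(3.17ν²L/(gD³h_f)) = 3.29×10^-5
Q = -0.965·0.02345·ln(2.803×10^-4) = 0.1851 m³/s
Check: V = 2.71 m/s, Re = 5.44×10^5, f = 0.01992, h_f = 26.8 m ≈ 26.6 m ✓

Q ≈ 185 L/s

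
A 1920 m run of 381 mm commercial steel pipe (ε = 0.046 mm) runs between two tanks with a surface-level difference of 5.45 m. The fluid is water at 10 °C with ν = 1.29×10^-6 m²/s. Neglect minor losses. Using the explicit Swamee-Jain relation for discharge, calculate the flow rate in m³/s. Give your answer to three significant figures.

Q ≈ 0.134 m³/s

Swamee-Jain (Type II): Q = -0.965·√(gD⁵h_f/L)·ln[ε/(3.7D) + √(3.17ν²L/(gD³h_f))]
√(gD⁵h_f/L) = √(9.81·0.381⁵·5.45/1920) = 0.01495
ε/(3.7D) = 3.26×10^-5; √(3.17ν²L/(gD³h_f)) = 5.85×10^-5
Q = -0.965·0.01495·ln(9.116×10^-5) = 0.1342 m³/s
Check: V = 1.18 m/s, Re = 3.48×10^5, f = 0.01534, h_f = 5.46 m ≈ 5.45 m ✓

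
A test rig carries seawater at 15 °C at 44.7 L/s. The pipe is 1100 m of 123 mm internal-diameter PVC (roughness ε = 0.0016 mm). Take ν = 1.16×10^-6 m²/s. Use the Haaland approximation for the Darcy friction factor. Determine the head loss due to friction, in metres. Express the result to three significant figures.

V = 4Q/(πD²) = 4·0.0447/(π·0.123²) = 3.762 m/s
Re = VD/ν = 3.762·0.123/1.16×10^-6 = 3.99×10^5 → turbulent
ε/D = 0.0016/123 = 1.30×10^-5
Haaland: f = 0.01374
h_f = f(L/D)V²/(2g) = 0.01374·(1100/0.123)·3.762²/(2·9.81) = 88.60 m

h_f ≈ 88.6 m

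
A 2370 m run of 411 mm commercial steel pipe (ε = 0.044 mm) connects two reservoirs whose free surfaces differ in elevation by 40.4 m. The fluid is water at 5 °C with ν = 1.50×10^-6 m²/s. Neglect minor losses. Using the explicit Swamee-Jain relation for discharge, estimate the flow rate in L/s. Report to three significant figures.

Q ≈ 420 L/s

Swamee-Jain (Type II): Q = -0.965·√(gD⁵h_f/L)·ln[ε/(3.7D) + √(3.17ν²L/(gD³h_f))]
√(gD⁵h_f/L) = √(9.81·0.411⁵·40.4/2370) = 0.04428
ε/(3.7D) = 2.89×10^-5; √(3.17ν²L/(gD³h_f)) = 2.48×10^-5
Q = -0.965·0.04428·ln(5.372×10^-5) = 0.4202 m³/s
Check: V = 3.17 m/s, Re = 8.68×10^5, f = 0.01377, h_f = 40.6 m ≈ 40.4 m ✓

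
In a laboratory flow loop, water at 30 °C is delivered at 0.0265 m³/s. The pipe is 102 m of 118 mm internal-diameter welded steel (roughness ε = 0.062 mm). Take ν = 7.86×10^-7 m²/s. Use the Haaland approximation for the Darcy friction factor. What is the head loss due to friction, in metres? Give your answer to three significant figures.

V = 4Q/(πD²) = 4·0.0265/(π·0.118²) = 2.423 m/s
Re = VD/ν = 2.423·0.118/7.86×10^-7 = 3.64×10^5 → turbulent
ε/D = 0.062/118 = 5.25×10^-4
Haaland: f = 0.01801
h_f = f(L/D)V²/(2g) = 0.01801·(102/0.118)·2.423²/(2·9.81) = 4.660 m

h_f ≈ 4.66 m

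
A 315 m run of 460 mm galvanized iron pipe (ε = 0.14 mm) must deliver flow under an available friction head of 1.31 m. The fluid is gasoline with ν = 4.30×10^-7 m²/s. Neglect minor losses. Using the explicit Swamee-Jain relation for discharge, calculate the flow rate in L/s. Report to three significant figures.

Swamee-Jain (Type II): Q = -0.965·√(gD⁵h_f/L)·ln[ε/(3.7D) + √(3.17ν²L/(gD³h_f))]
√(gD⁵h_f/L) = √(9.81·0.460⁵·1.31/315) = 0.02899
ε/(3.7D) = 8.23×10^-5; √(3.17ν²L/(gD³h_f)) = 1.21×10^-5
Q = -0.965·0.02899·ln(9.441×10^-5) = 0.2592 m³/s
Check: V = 1.56 m/s, Re = 1.67×10^6, f = 0.01551, h_f = 1.32 m ≈ 1.31 m ✓

Q ≈ 259 L/s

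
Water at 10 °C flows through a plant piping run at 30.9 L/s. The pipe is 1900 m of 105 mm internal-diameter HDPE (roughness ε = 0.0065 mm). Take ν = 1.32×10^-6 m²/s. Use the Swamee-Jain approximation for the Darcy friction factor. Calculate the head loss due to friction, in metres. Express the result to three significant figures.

V = 4Q/(πD²) = 4·0.0309/(π·0.105²) = 3.569 m/s
Re = VD/ν = 3.569·0.105/1.32×10^-6 = 2.84×10^5 → turbulent
ε/D = 0.0065/105 = 6.19×10^-5
Swamee-Jain: f = 0.01519
h_f = f(L/D)V²/(2g) = 0.01519·(1900/0.105)·3.569²/(2·9.81) = 178.4 m

h_f ≈ 178 m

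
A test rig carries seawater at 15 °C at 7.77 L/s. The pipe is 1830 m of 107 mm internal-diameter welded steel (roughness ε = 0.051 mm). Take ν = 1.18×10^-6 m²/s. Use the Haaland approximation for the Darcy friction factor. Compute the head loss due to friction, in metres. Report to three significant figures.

V = 4Q/(πD²) = 4·0.00777/(π·0.107²) = 0.8641 m/s
Re = VD/ν = 0.8641·0.107/1.18×10^-6 = 7.84×10^4 → turbulent
ε/D = 0.051/107 = 4.77×10^-4
Haaland: f = 0.02065
h_f = f(L/D)V²/(2g) = 0.02065·(1830/0.107)·0.8641²/(2·9.81) = 13.44 m

h_f ≈ 13.4 m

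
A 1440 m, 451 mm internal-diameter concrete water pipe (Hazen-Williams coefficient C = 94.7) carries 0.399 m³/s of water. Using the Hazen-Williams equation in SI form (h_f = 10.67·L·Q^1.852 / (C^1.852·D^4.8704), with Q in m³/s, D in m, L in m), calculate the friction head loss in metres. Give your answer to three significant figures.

h_f = 10.67·1440·0.399^1.852 / (94.7^1.852·0.451^4.8704) = 29.62 m

h_f ≈ 29.6 m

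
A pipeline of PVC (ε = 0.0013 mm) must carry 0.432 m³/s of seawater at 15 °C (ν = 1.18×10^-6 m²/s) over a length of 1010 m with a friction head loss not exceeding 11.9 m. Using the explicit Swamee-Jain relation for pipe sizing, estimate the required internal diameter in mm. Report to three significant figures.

D ≈ 437 mm

Swamee-Jain (Type III): D = 0.66·[ε^1.25·(LQ²/(gh_f))^4.75 + ν·Q^9.4·(L/(gh_f))^5.2]^0.04
LQ²/(gh_f) = 1.615; L/(gh_f) = 8.652
Term 1 = ε^1.25·(…)^4.75 = 4.27×10^-7; Term 2 = ν·Q^9.4·(…)^5.2 = 3.30×10^-5
D = 0.66·(4.27×10^-7 + 3.30×10^-5)^0.04 = 0.4370 m = 437 mm
Check: V = 2.88 m/s, Re = 1.07×10^6, f = 0.01156, h_f = 11.3 m ≈ 11.9 m ✓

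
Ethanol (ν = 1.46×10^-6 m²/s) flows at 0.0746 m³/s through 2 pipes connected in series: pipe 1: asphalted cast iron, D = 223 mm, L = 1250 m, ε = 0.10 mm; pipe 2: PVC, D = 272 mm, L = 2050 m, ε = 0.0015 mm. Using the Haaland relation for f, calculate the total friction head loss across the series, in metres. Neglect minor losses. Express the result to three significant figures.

Pipe 1: V = 1.910 m/s, Re = 2.92×10^5, ε/D = 4.48×10^-4, f = 0.01780, h_1 = f(L/D)V²/2g = 18.56 m
Pipe 2: V = 1.284 m/s, Re = 2.39×10^5, ε/D = 5.51×10^-6, f = 0.01501, h_2 = f(L/D)V²/2g = 9.503 m
Series → Q common, losses add: H = Σh = 28.06 m

H ≈ 28.1 m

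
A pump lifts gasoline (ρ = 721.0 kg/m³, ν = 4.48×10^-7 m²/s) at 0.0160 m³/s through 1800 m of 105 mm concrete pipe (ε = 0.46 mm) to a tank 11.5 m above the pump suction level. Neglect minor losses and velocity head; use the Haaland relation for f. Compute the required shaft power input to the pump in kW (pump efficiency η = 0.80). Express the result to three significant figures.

P_shaft ≈ 14.1 kW

V = 4Q/(πD²) = 1.848 m/s; Re = 4.33×10^5; ε/D = 0.00438; f = 0.02947
h_f = f(L/D)V²/2g = 87.90 m
Total head H = z + h_f = 11.5 + 87.90 = 99.40 m
P_hyd = ρgQH = 721.0·9.81·0.0160·99.40 = 11.25 kW
P_shaft = P_hyd/η = 11.25/0.80 = 14.06 kW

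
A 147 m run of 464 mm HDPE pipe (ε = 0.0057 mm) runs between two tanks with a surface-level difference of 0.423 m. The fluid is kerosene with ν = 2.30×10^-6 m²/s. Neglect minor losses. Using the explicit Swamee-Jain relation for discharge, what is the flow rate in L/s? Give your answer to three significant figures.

Q ≈ 224 L/s

Swamee-Jain (Type II): Q = -0.965·√(gD⁵h_f/L)·ln[ε/(3.7D) + √(3.17ν²L/(gD³h_f))]
√(gD⁵h_f/L) = √(9.81·0.464⁵·0.423/147) = 0.02464
ε/(3.7D) = 3.32×10^-6; √(3.17ν²L/(gD³h_f)) = 7.71×10^-5
Q = -0.965·0.02464·ln(8.043×10^-5) = 0.2242 m³/s
Check: V = 1.33 m/s, Re = 2.67×10^5, f = 0.01482, h_f = 0.421 m ≈ 0.423 m ✓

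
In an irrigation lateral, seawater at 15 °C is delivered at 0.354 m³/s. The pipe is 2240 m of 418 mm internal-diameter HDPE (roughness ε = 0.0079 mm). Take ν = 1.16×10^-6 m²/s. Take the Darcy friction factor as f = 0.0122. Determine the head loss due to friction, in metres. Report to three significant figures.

h_f ≈ 22.2 m

V = 4Q/(πD²) = 4·0.354/(π·0.418²) = 2.580 m/s
h_f = f(L/D)V²/(2g) = 0.01220·(2240/0.418)·2.580²/(2·9.81) = 22.17 m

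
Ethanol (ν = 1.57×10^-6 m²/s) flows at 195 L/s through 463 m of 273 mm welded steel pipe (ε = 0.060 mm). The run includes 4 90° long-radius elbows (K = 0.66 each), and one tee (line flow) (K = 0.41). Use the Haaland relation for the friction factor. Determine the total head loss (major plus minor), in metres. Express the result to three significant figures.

H_L ≈ 16.4 m

V = 4Q/(πD²) = 3.331 m/s; V²/2g = 0.5656 m
Re = 5.79×10^5, ε/D = 2.20×10^-4 → f = 0.01530 (Haaland)
Major: h_f = f(L/D)·V²/2g = 0.01530·1696·0.5656 = 14.68 m
Minor: ΣK = 3.05; h_m = ΣK·V²/2g = 1.725 m
Total H_L = 14.68 + 1.725 = 16.40 m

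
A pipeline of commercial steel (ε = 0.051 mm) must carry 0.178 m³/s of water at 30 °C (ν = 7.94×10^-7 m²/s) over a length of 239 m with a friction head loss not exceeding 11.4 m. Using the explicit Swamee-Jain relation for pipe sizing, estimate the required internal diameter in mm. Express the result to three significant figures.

Swamee-Jain (Type III): D = 0.66·[ε^1.25·(LQ²/(gh_f))^4.75 + ν·Q^9.4·(L/(gh_f))^5.2]^0.04
LQ²/(gh_f) = 0.06771; L/(gh_f) = 2.137
Term 1 = ε^1.25·(…)^4.75 = 1.20×10^-11; Term 2 = ν·Q^9.4·(…)^5.2 = 3.71×10^-12
D = 0.66·(1.20×10^-11 + 3.71×10^-12)^0.04 = 0.2440 m = 244 mm
Check: V = 3.81 m/s, Re = 1.17×10^6, f = 0.01475, h_f = 10.7 m ≈ 11.4 m ✓

D ≈ 244 mm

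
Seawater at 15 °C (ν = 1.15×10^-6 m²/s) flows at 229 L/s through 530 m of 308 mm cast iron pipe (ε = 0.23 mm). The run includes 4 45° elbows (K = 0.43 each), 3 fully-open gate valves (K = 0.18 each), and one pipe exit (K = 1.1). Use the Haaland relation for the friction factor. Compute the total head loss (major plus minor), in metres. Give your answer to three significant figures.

H_L ≈ 17.1 m

V = 4Q/(πD²) = 3.074 m/s; V²/2g = 0.4815 m
Re = 8.23×10^5, ε/D = 7.47×10^-4 → f = 0.01874 (Haaland)
Major: h_f = f(L/D)·V²/2g = 0.01874·1721·0.4815 = 15.53 m
Minor: ΣK = 3.36; h_m = ΣK·V²/2g = 1.618 m
Total H_L = 15.53 + 1.618 = 17.15 m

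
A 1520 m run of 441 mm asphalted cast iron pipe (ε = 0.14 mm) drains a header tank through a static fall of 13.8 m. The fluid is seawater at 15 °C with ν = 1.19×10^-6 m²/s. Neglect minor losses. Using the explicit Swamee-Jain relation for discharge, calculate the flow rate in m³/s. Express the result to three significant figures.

Swamee-Jain (Type II): Q = -0.965·√(gD⁵h_f/L)·ln[ε/(3.7D) + √(3.17ν²L/(gD³h_f))]
√(gD⁵h_f/L) = √(9.81·0.441⁵·13.8/1520) = 0.03854
ε/(3.7D) = 8.58×10^-5; √(3.17ν²L/(gD³h_f)) = 2.42×10^-5
Q = -0.965·0.03854·ln(1.100×10^-4) = 0.3390 m³/s
Check: V = 2.22 m/s, Re = 8.23×10^5, f = 0.01605, h_f = 13.9 m ≈ 13.8 m ✓

Q ≈ 0.339 m³/s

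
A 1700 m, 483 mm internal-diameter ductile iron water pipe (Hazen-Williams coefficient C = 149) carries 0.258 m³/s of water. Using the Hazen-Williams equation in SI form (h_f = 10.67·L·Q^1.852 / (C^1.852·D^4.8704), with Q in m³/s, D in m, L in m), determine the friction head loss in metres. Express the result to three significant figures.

h_f = 10.67·1700·0.258^1.852 / (149^1.852·0.483^4.8704) = 4.825 m

h_f ≈ 4.82 m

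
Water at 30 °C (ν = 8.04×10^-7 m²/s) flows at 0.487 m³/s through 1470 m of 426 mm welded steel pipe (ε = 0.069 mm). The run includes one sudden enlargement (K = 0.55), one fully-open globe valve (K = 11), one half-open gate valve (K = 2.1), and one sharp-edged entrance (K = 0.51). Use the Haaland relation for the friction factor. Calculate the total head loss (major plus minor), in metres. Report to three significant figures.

V = 4Q/(πD²) = 3.417 m/s; V²/2g = 0.5950 m
Re = 1.81×10^6, ε/D = 1.62×10^-4 → f = 0.01375 (Haaland)
Major: h_f = f(L/D)·V²/2g = 0.01375·3451·0.5950 = 28.24 m
Minor: ΣK = 14.2; h_m = ΣK·V²/2g = 8.426 m
Total H_L = 28.24 + 8.426 = 36.67 m

H_L ≈ 36.7 m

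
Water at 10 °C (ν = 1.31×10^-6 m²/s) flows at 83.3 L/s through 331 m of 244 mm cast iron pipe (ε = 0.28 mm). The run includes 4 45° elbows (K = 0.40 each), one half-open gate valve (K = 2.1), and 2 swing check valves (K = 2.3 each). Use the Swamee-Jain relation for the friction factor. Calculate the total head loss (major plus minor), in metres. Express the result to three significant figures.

V = 4Q/(πD²) = 1.781 m/s; V²/2g = 0.1618 m
Re = 3.32×10^5, ε/D = 0.00115 → f = 0.02125 (Swamee-Jain)
Major: h_f = f(L/D)·V²/2g = 0.02125·1357·0.1618 = 4.664 m
Minor: ΣK = 8.30; h_m = ΣK·V²/2g = 1.343 m
Total H_L = 4.664 + 1.343 = 6.006 m

H_L ≈ 6.01 m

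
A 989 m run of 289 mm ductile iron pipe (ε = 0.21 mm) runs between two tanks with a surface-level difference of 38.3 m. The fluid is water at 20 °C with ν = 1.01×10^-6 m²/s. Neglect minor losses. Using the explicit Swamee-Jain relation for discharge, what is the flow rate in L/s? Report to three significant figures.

Swamee-Jain (Type II): Q = -0.965·√(gD⁵h_f/L)·ln[ε/(3.7D) + √(3.17ν²L/(gD³h_f))]
√(gD⁵h_f/L) = √(9.81·0.289⁵·38.3/989) = 0.02767
ε/(3.7D) = 1.96×10^-4; √(3.17ν²L/(gD³h_f)) = 1.88×10^-5
Q = -0.965·0.02767·ln(2.152×10^-4) = 0.2255 m³/s
Check: V = 3.44 m/s, Re = 9.84×10^5, f = 0.01868, h_f = 38.5 m ≈ 38.3 m ✓

Q ≈ 226 L/s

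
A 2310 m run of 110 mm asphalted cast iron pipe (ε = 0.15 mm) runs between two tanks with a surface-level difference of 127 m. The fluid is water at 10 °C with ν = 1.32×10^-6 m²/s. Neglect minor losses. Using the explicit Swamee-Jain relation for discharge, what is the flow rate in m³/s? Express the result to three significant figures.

Swamee-Jain (Type II): Q = -0.965·√(gD⁵h_f/L)·ln[ε/(3.7D) + √(3.17ν²L/(gD³h_f))]
√(gD⁵h_f/L) = √(9.81·0.110⁵·127/2310) = 0.002947
ε/(3.7D) = 3.69×10^-4; √(3.17ν²L/(gD³h_f)) = 8.77×10^-5
Q = -0.965·0.002947·ln(4.563×10^-4) = 0.02188 m³/s
Check: V = 2.30 m/s, Re = 1.92×10^5, f = 0.02257, h_f = 128 m ≈ 127 m ✓

Q ≈ 0.0219 m³/s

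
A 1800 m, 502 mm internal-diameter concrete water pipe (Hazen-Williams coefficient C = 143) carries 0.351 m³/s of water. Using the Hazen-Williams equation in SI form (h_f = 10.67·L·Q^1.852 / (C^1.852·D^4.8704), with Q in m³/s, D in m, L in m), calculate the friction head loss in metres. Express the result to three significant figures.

h_f = 10.67·1800·0.351^1.852 / (143^1.852·0.502^4.8704) = 8.079 m

h_f ≈ 8.08 m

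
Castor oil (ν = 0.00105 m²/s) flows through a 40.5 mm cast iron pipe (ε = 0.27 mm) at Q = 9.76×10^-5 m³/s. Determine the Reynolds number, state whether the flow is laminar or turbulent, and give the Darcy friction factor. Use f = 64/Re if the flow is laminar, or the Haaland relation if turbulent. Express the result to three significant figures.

V = 4Q/(πD²) = 0.07576 m/s
Re = VD/ν = 0.07576·0.0405/0.00105 = 2.92
Re < 2300 → laminar → f = 64/Re = 21.90

Re ≈ 2.92; laminar; f = 64/Re ≈ 21.9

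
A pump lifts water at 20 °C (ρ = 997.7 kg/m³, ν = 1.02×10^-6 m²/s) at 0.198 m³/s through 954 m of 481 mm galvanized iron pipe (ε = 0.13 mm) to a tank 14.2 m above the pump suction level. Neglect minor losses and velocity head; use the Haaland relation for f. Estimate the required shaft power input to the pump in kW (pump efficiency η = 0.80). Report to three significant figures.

V = 4Q/(πD²) = 1.090 m/s; Re = 5.14×10^5; ε/D = 2.70×10^-4; f = 0.01588
h_f = f(L/D)V²/2g = 1.906 m
Total head H = z + h_f = 14.2 + 1.906 = 16.11 m
P_hyd = ρgQH = 997.7·9.81·0.198·16.11 = 31.21 kW
P_shaft = P_hyd/η = 31.21/0.80 = 39.02 kW

P_shaft ≈ 39.0 kW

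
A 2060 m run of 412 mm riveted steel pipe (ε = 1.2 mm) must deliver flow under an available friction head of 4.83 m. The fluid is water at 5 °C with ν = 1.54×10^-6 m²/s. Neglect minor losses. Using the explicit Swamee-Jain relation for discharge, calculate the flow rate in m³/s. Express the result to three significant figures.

Swamee-Jain (Type II): Q = -0.965·√(gD⁵h_f/L)·ln[ε/(3.7D) + √(3.17ν²L/(gD³h_f))]
√(gD⁵h_f/L) = √(9.81·0.412⁵·4.83/2060) = 0.01652
ε/(3.7D) = 7.87×10^-4; √(3.17ν²L/(gD³h_f)) = 6.84×10^-5
Q = -0.965·0.01652·ln(8.556×10^-4) = 0.1126 m³/s
Check: V = 0.845 m/s, Re = 2.26×10^5, f = 0.02673, h_f = 4.86 m ≈ 4.83 m ✓

Q ≈ 0.113 m³/s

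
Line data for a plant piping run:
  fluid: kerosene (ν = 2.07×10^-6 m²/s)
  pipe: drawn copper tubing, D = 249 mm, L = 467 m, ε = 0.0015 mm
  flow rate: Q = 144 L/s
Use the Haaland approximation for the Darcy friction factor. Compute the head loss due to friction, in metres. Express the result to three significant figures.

V = 4Q/(πD²) = 4·0.144/(π·0.249²) = 2.957 m/s
Re = VD/ν = 2.957·0.249/2.07×10^-6 = 3.56×10^5 → turbulent
ε/D = 0.0015/249 = 6.02×10^-6
Haaland: f = 0.01395
h_f = f(L/D)V²/(2g) = 0.01395·(467/0.249)·2.957²/(2·9.81) = 11.66 m

h_f ≈ 11.7 m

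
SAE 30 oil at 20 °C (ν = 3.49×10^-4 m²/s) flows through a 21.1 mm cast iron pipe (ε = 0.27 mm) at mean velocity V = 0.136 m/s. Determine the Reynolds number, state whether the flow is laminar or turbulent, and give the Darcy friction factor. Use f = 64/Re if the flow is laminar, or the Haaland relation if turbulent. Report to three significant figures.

Re = VD/ν = 0.1360·0.0211/3.49×10^-4 = 8.22
Re < 2300 → laminar → f = 64/Re = 7.784

Re ≈ 8.22; laminar; f = 64/Re ≈ 7.78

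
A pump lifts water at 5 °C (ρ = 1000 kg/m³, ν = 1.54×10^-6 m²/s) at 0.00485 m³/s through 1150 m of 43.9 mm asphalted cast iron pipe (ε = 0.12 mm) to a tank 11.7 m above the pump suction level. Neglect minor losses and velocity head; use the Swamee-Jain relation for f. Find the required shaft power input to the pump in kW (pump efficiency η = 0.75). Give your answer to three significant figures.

P_shaft ≈ 24.4 kW

V = 4Q/(πD²) = 3.204 m/s; Re = 9.13×10^4; ε/D = 0.00273; f = 0.02725
h_f = f(L/D)V²/2g = 373.6 m
Total head H = z + h_f = 11.7 + 373.6 = 385.3 m
P_hyd = ρgQH = 1000·9.81·0.00485·385.3 = 18.33 kW
P_shaft = P_hyd/η = 18.33/0.75 = 24.44 kW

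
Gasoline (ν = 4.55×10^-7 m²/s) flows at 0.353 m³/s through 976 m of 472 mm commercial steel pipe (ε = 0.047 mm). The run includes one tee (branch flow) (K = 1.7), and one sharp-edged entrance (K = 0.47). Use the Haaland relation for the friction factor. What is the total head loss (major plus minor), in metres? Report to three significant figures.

H_L ≈ 5.90 m

V = 4Q/(πD²) = 2.017 m/s; V²/2g = 0.2074 m
Re = 2.09×10^6, ε/D = 9.96×10^-5 → f = 0.01270 (Haaland)
Major: h_f = f(L/D)·V²/2g = 0.01270·2068·0.2074 = 5.448 m
Minor: ΣK = 2.17; h_m = ΣK·V²/2g = 0.4502 m
Total H_L = 5.448 + 0.4502 = 5.898 m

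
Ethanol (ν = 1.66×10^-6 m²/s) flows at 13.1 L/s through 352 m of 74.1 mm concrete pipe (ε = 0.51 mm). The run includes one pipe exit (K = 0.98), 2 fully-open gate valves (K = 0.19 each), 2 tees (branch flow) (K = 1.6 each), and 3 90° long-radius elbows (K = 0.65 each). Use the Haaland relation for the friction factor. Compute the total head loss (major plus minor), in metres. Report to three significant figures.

H_L ≈ 79.3 m

V = 4Q/(πD²) = 3.038 m/s; V²/2g = 0.4703 m
Re = 1.36×10^5, ε/D = 0.00688 → f = 0.03412 (Haaland)
Major: h_f = f(L/D)·V²/2g = 0.03412·4750·0.4703 = 76.23 m
Minor: ΣK = 6.51; h_m = ΣK·V²/2g = 3.062 m
Total H_L = 76.23 + 3.062 = 79.29 m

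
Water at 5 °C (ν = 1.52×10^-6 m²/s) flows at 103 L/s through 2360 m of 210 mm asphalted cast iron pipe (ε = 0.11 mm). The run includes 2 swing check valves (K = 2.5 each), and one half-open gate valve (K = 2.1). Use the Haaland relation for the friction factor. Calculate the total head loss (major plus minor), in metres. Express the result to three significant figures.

V = 4Q/(πD²) = 2.974 m/s; V²/2g = 0.4507 m
Re = 4.11×10^5, ε/D = 5.24×10^-4 → f = 0.01789 (Haaland)
Major: h_f = f(L/D)·V²/2g = 0.01789·11238·0.4507 = 90.62 m
Minor: ΣK = 7.10; h_m = ΣK·V²/2g = 3.200 m
Total H_L = 90.62 + 3.200 = 93.82 m

H_L ≈ 93.8 m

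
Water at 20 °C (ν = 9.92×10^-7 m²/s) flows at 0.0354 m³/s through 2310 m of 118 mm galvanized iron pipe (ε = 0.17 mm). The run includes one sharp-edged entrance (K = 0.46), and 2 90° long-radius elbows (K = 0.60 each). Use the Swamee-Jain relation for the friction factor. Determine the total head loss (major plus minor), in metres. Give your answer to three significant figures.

V = 4Q/(πD²) = 3.237 m/s; V²/2g = 0.5341 m
Re = 3.85×10^5, ε/D = 0.00144 → f = 0.02223 (Swamee-Jain)
Major: h_f = f(L/D)·V²/2g = 0.02223·19576·0.5341 = 232.4 m
Minor: ΣK = 1.66; h_m = ΣK·V²/2g = 0.8866 m
Total H_L = 232.4 + 0.8866 = 233.3 m

H_L ≈ 233 m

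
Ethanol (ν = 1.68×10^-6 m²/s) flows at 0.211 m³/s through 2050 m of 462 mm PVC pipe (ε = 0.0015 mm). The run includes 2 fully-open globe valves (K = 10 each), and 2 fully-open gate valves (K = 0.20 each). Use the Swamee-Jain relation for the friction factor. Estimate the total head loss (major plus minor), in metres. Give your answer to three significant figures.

H_L ≈ 6.68 m

V = 4Q/(πD²) = 1.259 m/s; V²/2g = 0.08075 m
Re = 3.46×10^5, ε/D = 3.25×10^-6 → f = 0.01404 (Swamee-Jain)
Major: h_f = f(L/D)·V²/2g = 0.01404·4437·0.08075 = 5.030 m
Minor: ΣK = 20.4; h_m = ΣK·V²/2g = 1.647 m
Total H_L = 5.030 + 1.647 = 6.677 m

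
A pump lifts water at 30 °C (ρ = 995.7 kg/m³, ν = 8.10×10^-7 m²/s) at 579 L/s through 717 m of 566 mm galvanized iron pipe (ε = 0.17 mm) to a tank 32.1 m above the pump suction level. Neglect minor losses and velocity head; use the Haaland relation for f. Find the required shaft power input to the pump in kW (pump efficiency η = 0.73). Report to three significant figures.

P_shaft ≈ 289 kW

V = 4Q/(πD²) = 2.301 m/s; Re = 1.61×10^6; ε/D = 3.00×10^-4; f = 0.01538
h_f = f(L/D)V²/2g = 5.257 m
Total head H = z + h_f = 32.1 + 5.257 = 37.36 m
P_hyd = ρgQH = 995.7·9.81·0.579·37.36 = 211.3 kW
P_shaft = P_hyd/η = 211.3/0.73 = 289.4 kW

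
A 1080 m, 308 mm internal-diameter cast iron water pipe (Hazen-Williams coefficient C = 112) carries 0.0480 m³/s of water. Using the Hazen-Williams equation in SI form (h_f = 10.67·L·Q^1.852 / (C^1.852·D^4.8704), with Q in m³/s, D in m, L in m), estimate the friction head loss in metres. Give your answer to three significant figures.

h_f ≈ 2.07 m

h_f = 10.67·1080·0.0480^1.852 / (112^1.852·0.308^4.8704) = 2.066 m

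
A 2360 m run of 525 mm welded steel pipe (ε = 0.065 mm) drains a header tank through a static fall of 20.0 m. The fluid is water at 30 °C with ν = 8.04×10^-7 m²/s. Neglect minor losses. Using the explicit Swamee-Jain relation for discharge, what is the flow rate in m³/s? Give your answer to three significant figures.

Swamee-Jain (Type II): Q = -0.965·√(gD⁵h_f/L)·ln[ε/(3.7D) + √(3.17ν²L/(gD³h_f))]
√(gD⁵h_f/L) = √(9.81·0.525⁵·20.0/2360) = 0.05758
ε/(3.7D) = 3.35×10^-5; √(3.17ν²L/(gD³h_f)) = 1.31×10^-5
Q = -0.965·0.05758·ln(4.651×10^-5) = 0.5543 m³/s
Check: V = 2.56 m/s, Re = 1.67×10^6, f = 0.01340, h_f = 20.1 m ≈ 20.0 m ✓

Q ≈ 0.554 m³/s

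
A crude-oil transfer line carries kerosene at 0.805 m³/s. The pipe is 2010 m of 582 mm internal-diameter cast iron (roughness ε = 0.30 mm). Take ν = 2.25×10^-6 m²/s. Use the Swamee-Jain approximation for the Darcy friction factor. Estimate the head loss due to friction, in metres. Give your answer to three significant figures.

V = 4Q/(πD²) = 4·0.805/(π·0.582²) = 3.026 m/s
Re = VD/ν = 3.026·0.582/2.25×10^-6 = 7.83×10^5 → turbulent
ε/D = 0.30/582 = 5.15×10^-4
Swamee-Jain: f = 0.01754
h_f = f(L/D)V²/(2g) = 0.01754·(2010/0.582)·3.026²/(2·9.81) = 28.27 m

h_f ≈ 28.3 m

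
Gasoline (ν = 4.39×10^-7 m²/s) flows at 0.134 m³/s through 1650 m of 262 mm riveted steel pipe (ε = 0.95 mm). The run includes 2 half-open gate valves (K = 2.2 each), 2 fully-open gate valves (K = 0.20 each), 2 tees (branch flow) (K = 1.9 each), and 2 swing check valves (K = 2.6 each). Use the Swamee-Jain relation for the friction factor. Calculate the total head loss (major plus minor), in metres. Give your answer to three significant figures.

H_L ≈ 59.4 m

V = 4Q/(πD²) = 2.485 m/s; V²/2g = 0.3149 m
Re = 1.48×10^6, ε/D = 0.00363 → f = 0.02775 (Swamee-Jain)
Major: h_f = f(L/D)·V²/2g = 0.02775·6298·0.3149 = 55.02 m
Minor: ΣK = 13.8; h_m = ΣK·V²/2g = 4.345 m
Total H_L = 55.02 + 4.345 = 59.36 m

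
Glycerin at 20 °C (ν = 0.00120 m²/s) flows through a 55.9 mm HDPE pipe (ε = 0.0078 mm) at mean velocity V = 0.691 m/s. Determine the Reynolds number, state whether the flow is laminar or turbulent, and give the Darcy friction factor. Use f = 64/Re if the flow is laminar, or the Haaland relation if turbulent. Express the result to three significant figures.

Re = VD/ν = 0.6910·0.0559/0.00120 = 32.2
Re < 2300 → laminar → f = 64/Re = 1.988

Re ≈ 32.2; laminar; f = 64/Re ≈ 1.99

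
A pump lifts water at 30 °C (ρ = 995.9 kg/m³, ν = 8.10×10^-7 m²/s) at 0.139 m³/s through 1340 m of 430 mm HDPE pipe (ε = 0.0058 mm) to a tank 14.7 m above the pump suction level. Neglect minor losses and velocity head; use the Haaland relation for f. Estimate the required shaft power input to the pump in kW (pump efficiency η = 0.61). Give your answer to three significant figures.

V = 4Q/(πD²) = 0.9572 m/s; Re = 5.08×10^5; ε/D = 1.35×10^-5; f = 0.01318
h_f = f(L/D)V²/2g = 1.918 m
Total head H = z + h_f = 14.7 + 1.918 = 16.62 m
P_hyd = ρgQH = 995.9·9.81·0.139·16.62 = 22.57 kW
P_shaft = P_hyd/η = 22.57/0.61 = 37.00 kW

P_shaft ≈ 37.0 kW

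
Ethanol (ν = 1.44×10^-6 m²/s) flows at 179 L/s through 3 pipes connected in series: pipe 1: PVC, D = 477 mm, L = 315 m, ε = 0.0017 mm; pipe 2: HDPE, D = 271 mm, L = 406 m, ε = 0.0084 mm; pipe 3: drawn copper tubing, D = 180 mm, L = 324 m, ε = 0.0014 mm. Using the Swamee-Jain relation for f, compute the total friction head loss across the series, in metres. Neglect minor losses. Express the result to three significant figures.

Pipe 1: V = 1.002 m/s, Re = 3.32×10^5, ε/D = 3.56×10^-6, f = 0.01415, h_1 = f(L/D)V²/2g = 0.4779 m
Pipe 2: V = 3.103 m/s, Re = 5.84×10^5, ε/D = 3.10×10^-5, f = 0.01326, h_2 = f(L/D)V²/2g = 9.750 m
Pipe 3: V = 7.034 m/s, Re = 8.79×10^5, ε/D = 7.78×10^-6, f = 0.01204, h_3 = f(L/D)V²/2g = 54.66 m
Series → Q common, losses add: H = Σh = 64.89 m

H ≈ 64.9 m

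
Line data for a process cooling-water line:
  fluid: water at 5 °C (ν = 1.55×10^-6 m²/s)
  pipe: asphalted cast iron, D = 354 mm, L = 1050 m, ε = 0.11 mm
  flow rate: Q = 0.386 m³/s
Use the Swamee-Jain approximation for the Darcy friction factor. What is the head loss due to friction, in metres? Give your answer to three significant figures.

V = 4Q/(πD²) = 4·0.386/(π·0.354²) = 3.922 m/s
Re = VD/ν = 3.922·0.354/1.55×10^-6 = 8.96×10^5 → turbulent
ε/D = 0.11/354 = 3.11×10^-4
Swamee-Jain: f = 0.01593
h_f = f(L/D)V²/(2g) = 0.01593·(1050/0.354)·3.922²/(2·9.81) = 37.04 m

h_f ≈ 37.0 m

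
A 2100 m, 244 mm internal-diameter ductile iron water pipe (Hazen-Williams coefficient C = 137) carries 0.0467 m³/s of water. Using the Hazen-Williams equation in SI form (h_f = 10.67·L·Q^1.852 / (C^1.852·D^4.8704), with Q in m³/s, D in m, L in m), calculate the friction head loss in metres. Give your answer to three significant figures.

h_f = 10.67·2100·0.0467^1.852 / (137^1.852·0.244^4.8704) = 8.174 m

h_f ≈ 8.17 m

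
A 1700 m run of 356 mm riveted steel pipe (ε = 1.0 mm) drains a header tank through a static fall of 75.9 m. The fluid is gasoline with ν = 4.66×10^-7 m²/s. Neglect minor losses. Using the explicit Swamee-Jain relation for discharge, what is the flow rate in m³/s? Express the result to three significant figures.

Q ≈ 0.347 m³/s

Swamee-Jain (Type II): Q = -0.965·√(gD⁵h_f/L)·ln[ε/(3.7D) + √(3.17ν²L/(gD³h_f))]
√(gD⁵h_f/L) = √(9.81·0.356⁵·75.9/1700) = 0.05004
ε/(3.7D) = 7.59×10^-4; √(3.17ν²L/(gD³h_f)) = 5.90×10^-6
Q = -0.965·0.05004·ln(7.651×10^-4) = 0.3465 m³/s
Check: V = 3.48 m/s, Re = 2.66×10^6, f = 0.02578, h_f = 76.0 m ≈ 75.9 m ✓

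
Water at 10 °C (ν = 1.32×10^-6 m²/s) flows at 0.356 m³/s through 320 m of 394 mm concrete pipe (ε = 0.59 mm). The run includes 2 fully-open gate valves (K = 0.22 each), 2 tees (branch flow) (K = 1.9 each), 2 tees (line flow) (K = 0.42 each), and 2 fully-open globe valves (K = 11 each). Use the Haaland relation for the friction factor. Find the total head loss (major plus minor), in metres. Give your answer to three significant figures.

H_L ≈ 19.5 m

V = 4Q/(πD²) = 2.920 m/s; V²/2g = 0.4345 m
Re = 8.72×10^5, ε/D = 0.00150 → f = 0.02199 (Haaland)
Major: h_f = f(L/D)·V²/2g = 0.02199·812.2·0.4345 = 7.761 m
Minor: ΣK = 27.1; h_m = ΣK·V²/2g = 11.77 m
Total H_L = 7.761 + 11.77 = 19.53 m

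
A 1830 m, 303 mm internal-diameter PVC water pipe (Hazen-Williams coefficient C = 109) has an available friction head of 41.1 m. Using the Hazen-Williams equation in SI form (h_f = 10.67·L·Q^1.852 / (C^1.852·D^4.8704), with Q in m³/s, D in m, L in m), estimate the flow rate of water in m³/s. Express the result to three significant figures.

Q ≈ 0.169 m³/s

Rearranging: Q = [h_f·C^1.852·D^4.8704 / (10.67·L)]^(1/1.852)
Q = [41.1·109^1.852·0.303^4.8704 / (10.67·1830)]^0.540 = 0.1692 m³/s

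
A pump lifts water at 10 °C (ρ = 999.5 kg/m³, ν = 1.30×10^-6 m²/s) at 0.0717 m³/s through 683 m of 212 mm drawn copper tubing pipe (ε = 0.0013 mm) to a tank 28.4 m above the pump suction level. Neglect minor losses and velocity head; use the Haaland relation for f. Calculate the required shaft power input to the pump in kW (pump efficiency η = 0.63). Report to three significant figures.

P_shaft ≈ 42.4 kW

V = 4Q/(πD²) = 2.031 m/s; Re = 3.31×10^5; ε/D = 6.13×10^-6; f = 0.01413
h_f = f(L/D)V²/2g = 9.574 m
Total head H = z + h_f = 28.4 + 9.574 = 37.97 m
P_hyd = ρgQH = 999.5·9.81·0.0717·37.97 = 26.70 kW
P_shaft = P_hyd/η = 26.70/0.63 = 42.38 kW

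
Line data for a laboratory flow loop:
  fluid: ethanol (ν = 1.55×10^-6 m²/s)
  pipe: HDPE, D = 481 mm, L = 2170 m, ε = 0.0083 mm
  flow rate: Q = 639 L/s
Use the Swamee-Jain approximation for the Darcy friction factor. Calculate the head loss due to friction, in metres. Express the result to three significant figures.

V = 4Q/(πD²) = 4·0.639/(π·0.481²) = 3.517 m/s
Re = VD/ν = 3.517·0.481/1.55×10^-6 = 1.09×10^6 → turbulent
ε/D = 0.0083/481 = 1.73×10^-5
Swamee-Jain: f = 0.01187
h_f = f(L/D)V²/(2g) = 0.01187·(2170/0.481)·3.517²/(2·9.81) = 33.76 m

h_f ≈ 33.8 m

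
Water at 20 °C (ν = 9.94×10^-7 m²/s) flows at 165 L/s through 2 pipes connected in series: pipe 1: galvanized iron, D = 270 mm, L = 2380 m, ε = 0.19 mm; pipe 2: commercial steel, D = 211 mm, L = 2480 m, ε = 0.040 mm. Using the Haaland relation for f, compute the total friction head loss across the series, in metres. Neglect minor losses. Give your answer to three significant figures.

H ≈ 262 m

Pipe 1: V = 2.882 m/s, Re = 7.83×10^5, ε/D = 7.04×10^-4, f = 0.01853, h_1 = f(L/D)V²/2g = 69.14 m
Pipe 2: V = 4.719 m/s, Re = 1.00×10^6, ε/D = 1.90×10^-4, f = 0.01448, h_2 = f(L/D)V²/2g = 193.2 m
Series → Q common, losses add: H = Σh = 262.3 m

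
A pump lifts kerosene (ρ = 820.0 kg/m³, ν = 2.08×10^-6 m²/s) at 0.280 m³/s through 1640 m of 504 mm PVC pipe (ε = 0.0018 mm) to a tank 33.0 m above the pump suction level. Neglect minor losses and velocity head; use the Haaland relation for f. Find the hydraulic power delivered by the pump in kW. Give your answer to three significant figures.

P_hyd ≈ 84.7 kW

V = 4Q/(πD²) = 1.403 m/s; Re = 3.40×10^5; ε/D = 3.57×10^-6; f = 0.01404
h_f = f(L/D)V²/2g = 4.587 m
Total head H = z + h_f = 33.0 + 4.587 = 37.59 m
P_hyd = ρgQH = 820.0·9.81·0.280·37.59 = 84.66 kW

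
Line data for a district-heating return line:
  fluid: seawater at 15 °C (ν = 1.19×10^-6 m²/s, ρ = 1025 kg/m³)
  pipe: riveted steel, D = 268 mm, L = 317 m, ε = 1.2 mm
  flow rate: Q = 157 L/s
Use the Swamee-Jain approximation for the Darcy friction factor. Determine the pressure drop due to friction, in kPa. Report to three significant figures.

Δp ≈ 139 kPa

V = 4Q/(πD²) = 4·0.157/(π·0.268²) = 2.783 m/s
Re = VD/ν = 2.783·0.268/1.19×10^-6 = 6.27×10^5 → turbulent
ε/D = 1.2/268 = 0.00448
Swamee-Jain: f = 0.02963
h_f = f(L/D)V²/(2g) = 0.02963·(317/0.268)·2.783²/(2·9.81) = 13.84 m
Δp = ρg·h_f = 1025·9.81·13.84 = 139.1 kPa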